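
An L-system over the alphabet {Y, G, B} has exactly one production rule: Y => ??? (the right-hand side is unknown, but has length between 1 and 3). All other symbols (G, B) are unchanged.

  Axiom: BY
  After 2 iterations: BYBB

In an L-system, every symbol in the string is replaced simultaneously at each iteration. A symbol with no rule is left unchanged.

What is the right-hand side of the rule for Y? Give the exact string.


Trying Y => YB:
  Step 0: BY
  Step 1: BYB
  Step 2: BYBB
Matches the given result.

Answer: YB


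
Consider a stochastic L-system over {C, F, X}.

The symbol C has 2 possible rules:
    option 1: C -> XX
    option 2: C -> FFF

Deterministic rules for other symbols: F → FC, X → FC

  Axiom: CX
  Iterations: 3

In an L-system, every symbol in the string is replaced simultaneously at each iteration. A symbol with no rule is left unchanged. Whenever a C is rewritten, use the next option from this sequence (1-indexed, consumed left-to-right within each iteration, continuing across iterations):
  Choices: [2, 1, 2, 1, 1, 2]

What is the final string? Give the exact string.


Answer: FCFFFFCXXFCXXFCFFFFCFC

Derivation:
Step 0: CX
Step 1: FFFFC  (used choices [2])
Step 2: FCFCFCFCXX  (used choices [1])
Step 3: FCFFFFCXXFCXXFCFFFFCFC  (used choices [2, 1, 1, 2])


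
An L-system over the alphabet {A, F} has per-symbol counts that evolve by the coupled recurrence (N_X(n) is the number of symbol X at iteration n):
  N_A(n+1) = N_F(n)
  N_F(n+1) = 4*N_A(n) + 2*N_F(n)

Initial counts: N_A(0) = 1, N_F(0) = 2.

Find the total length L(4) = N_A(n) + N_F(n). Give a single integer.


Answer: 336

Derivation:
Step 0: N_A=1, N_F=2, L=3
Step 1: N_A=2, N_F=8, L=10
Step 2: N_A=8, N_F=24, L=32
Step 3: N_A=24, N_F=80, L=104
Step 4: N_A=80, N_F=256, L=336


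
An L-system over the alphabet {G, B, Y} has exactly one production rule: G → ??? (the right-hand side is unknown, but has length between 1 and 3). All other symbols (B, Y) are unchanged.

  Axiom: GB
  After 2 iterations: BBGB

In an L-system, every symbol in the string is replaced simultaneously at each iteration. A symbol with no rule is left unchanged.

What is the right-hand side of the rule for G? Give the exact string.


Trying G → BG:
  Step 0: GB
  Step 1: BGB
  Step 2: BBGB
Matches the given result.

Answer: BG


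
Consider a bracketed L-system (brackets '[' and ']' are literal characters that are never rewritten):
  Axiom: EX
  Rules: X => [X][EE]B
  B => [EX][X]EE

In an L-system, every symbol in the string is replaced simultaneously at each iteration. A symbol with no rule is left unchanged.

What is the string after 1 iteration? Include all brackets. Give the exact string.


Answer: E[X][EE]B

Derivation:
Step 0: EX
Step 1: E[X][EE]B


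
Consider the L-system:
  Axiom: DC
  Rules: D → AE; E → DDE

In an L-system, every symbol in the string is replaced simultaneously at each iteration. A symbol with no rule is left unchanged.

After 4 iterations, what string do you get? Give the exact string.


Step 0: DC
Step 1: AEC
Step 2: ADDEC
Step 3: AAEAEDDEC
Step 4: AADDEADDEAEAEDDEC

Answer: AADDEADDEAEAEDDEC


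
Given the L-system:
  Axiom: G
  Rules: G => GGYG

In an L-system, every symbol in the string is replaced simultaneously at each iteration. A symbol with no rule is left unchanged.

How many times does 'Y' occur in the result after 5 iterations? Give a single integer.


Answer: 121

Derivation:
Step 0: G  (0 'Y')
Step 1: GGYG  (1 'Y')
Step 2: GGYGGGYGYGGYG  (4 'Y')
Step 3: GGYGGGYGYGGYGGGYGGGYGYGGYGYGGYGGGYGYGGYG  (13 'Y')
Step 4: GGYGGGYGYGGYGGGYGGGYGYGGYGYGGYGGGYGYGGYGGGYGGGYGYGGYGGGYGGGYGYGGYGYGGYGGGYGYGGYGYGGYGGGYGYGGYGGGYGGGYGYGGYGYGGYGGGYGYGGYG  (40 'Y')
Step 5: GGYGGGYGYGGYGGGYGGGYGYGGYGYGGYGGGYGYGGYGGGYGGGYGYGGYGGGYGGGYGYGGYGYGGYGGGYGYGGYGYGGYGGGYGYGGYGGGYGGGYGYGGYGYGGYGGGYGYGGYGGGYGGGYGYGGYGGGYGGGYGYGGYGYGGYGGGYGYGGYGGGYGGGYGYGGYGGGYGGGYGYGGYGYGGYGGGYGYGGYGYGGYGGGYGYGGYGGGYGGGYGYGGYGYGGYGGGYGYGGYGYGGYGGGYGYGGYGGGYGGGYGYGGYGYGGYGGGYGYGGYGGGYGGGYGYGGYGGGYGGGYGYGGYGYGGYGGGYGYGGYGYGGYGGGYGYGGYGGGYGGGYGYGGYGYGGYGGGYGYGGYG  (121 'Y')


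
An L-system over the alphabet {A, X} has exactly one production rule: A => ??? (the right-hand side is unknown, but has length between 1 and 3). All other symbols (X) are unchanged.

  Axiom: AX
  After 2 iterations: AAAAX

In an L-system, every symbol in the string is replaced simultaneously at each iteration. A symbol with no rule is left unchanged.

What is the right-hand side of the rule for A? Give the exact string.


Trying A => AA:
  Step 0: AX
  Step 1: AAX
  Step 2: AAAAX
Matches the given result.

Answer: AA


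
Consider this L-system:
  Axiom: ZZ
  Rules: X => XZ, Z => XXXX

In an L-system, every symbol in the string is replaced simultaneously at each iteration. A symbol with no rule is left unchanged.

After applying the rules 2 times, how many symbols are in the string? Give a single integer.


Step 0: length = 2
Step 1: length = 8
Step 2: length = 16

Answer: 16


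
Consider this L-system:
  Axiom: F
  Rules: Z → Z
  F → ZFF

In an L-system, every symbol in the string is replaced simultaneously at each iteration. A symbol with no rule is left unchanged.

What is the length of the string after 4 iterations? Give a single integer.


Step 0: length = 1
Step 1: length = 3
Step 2: length = 7
Step 3: length = 15
Step 4: length = 31

Answer: 31


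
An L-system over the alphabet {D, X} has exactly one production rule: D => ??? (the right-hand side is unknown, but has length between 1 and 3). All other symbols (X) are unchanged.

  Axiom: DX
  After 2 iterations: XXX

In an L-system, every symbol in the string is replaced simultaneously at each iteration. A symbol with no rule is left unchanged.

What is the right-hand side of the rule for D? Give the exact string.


Answer: XX

Derivation:
Trying D => XX:
  Step 0: DX
  Step 1: XXX
  Step 2: XXX
Matches the given result.


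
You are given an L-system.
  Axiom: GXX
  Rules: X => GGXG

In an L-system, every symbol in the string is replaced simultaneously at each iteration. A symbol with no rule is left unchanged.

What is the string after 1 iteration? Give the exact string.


Step 0: GXX
Step 1: GGGXGGGXG

Answer: GGGXGGGXG


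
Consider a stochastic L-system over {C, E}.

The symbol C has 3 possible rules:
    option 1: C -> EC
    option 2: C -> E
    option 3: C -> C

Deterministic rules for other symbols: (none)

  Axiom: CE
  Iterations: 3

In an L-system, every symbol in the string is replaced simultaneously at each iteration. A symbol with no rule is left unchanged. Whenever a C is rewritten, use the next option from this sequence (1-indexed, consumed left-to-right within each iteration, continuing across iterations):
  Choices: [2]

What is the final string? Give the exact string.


Step 0: CE
Step 1: EE  (used choices [2])
Step 2: EE  (used choices [])
Step 3: EE  (used choices [])

Answer: EE


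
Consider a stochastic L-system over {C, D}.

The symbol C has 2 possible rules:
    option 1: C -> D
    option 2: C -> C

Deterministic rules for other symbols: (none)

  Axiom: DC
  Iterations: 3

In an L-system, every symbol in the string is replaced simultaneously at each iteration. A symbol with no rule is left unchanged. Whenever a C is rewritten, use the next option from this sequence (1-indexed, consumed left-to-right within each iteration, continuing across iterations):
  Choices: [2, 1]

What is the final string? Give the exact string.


Answer: DD

Derivation:
Step 0: DC
Step 1: DC  (used choices [2])
Step 2: DD  (used choices [1])
Step 3: DD  (used choices [])


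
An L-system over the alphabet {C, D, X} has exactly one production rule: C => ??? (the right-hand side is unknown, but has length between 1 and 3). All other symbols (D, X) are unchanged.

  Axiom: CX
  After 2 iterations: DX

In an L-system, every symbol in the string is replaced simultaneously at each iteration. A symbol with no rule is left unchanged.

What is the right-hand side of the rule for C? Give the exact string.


Trying C => D:
  Step 0: CX
  Step 1: DX
  Step 2: DX
Matches the given result.

Answer: D


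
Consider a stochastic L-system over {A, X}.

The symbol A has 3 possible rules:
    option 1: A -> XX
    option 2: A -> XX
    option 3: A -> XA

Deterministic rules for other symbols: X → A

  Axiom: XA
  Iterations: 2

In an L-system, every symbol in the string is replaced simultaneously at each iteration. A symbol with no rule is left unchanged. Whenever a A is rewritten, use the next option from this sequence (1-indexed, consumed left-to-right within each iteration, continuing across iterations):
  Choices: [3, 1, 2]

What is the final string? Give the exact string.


Answer: XXAXX

Derivation:
Step 0: XA
Step 1: AXA  (used choices [3])
Step 2: XXAXX  (used choices [1, 2])


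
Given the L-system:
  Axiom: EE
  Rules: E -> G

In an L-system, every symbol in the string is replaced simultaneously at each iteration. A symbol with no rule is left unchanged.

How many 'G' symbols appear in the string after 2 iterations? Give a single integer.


Answer: 2

Derivation:
Step 0: EE  (0 'G')
Step 1: GG  (2 'G')
Step 2: GG  (2 'G')


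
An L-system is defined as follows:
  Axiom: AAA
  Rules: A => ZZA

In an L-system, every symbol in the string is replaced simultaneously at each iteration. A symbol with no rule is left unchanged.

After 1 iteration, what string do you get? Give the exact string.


Step 0: AAA
Step 1: ZZAZZAZZA

Answer: ZZAZZAZZA


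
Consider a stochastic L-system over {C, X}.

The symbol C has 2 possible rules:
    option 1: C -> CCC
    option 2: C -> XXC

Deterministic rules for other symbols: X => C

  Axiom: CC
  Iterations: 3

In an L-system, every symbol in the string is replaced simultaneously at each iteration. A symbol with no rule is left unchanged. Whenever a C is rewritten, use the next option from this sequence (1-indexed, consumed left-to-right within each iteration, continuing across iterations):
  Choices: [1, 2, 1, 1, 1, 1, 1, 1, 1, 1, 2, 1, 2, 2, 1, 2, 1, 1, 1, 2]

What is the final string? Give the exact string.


Answer: CCCCCCCCCCCCXXCCCCXXCXXCCCCXXCCCCCCCCCCXXC

Derivation:
Step 0: CC
Step 1: CCCXXC  (used choices [1, 2])
Step 2: CCCCCCCCCCCCCC  (used choices [1, 1, 1, 1])
Step 3: CCCCCCCCCCCCXXCCCCXXCXXCCCCXXCCCCCCCCCCXXC  (used choices [1, 1, 1, 1, 2, 1, 2, 2, 1, 2, 1, 1, 1, 2])


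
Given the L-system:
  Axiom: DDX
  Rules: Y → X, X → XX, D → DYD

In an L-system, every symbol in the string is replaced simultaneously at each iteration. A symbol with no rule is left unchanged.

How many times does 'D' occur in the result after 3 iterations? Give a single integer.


Answer: 16

Derivation:
Step 0: DDX  (2 'D')
Step 1: DYDDYDXX  (4 'D')
Step 2: DYDXDYDDYDXDYDXXXX  (8 'D')
Step 3: DYDXDYDXXDYDXDYDDYDXDYDXXDYDXDYDXXXXXXXX  (16 'D')


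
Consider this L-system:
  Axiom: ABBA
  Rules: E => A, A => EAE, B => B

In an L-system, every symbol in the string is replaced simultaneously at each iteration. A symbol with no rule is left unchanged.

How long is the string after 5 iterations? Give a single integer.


Step 0: length = 4
Step 1: length = 8
Step 2: length = 12
Step 3: length = 24
Step 4: length = 44
Step 5: length = 88

Answer: 88


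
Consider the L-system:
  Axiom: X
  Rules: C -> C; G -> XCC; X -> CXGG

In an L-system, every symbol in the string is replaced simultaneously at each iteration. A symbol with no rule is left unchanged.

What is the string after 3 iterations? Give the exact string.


Step 0: X
Step 1: CXGG
Step 2: CCXGGXCCXCC
Step 3: CCCXGGXCCXCCCXGGCCCXGGCC

Answer: CCCXGGXCCXCCCXGGCCCXGGCC


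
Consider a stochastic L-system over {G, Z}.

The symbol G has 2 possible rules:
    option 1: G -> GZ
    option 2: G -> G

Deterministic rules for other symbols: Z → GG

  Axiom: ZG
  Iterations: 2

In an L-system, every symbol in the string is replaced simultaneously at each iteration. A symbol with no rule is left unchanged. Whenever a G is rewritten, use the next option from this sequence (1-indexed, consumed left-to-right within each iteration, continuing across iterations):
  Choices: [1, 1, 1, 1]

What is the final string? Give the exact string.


Step 0: ZG
Step 1: GGGZ  (used choices [1])
Step 2: GZGZGZGG  (used choices [1, 1, 1])

Answer: GZGZGZGG


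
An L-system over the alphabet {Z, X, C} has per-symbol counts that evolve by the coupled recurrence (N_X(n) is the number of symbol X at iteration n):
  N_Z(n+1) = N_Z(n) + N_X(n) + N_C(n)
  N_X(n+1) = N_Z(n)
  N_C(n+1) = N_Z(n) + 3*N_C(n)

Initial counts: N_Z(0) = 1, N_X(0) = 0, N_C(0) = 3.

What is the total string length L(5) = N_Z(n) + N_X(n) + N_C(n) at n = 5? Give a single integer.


Answer: 2224

Derivation:
Step 0: N_Z=1, N_X=0, N_C=3, L=4
Step 1: N_Z=4, N_X=1, N_C=10, L=15
Step 2: N_Z=15, N_X=4, N_C=34, L=53
Step 3: N_Z=53, N_X=15, N_C=117, L=185
Step 4: N_Z=185, N_X=53, N_C=404, L=642
Step 5: N_Z=642, N_X=185, N_C=1397, L=2224


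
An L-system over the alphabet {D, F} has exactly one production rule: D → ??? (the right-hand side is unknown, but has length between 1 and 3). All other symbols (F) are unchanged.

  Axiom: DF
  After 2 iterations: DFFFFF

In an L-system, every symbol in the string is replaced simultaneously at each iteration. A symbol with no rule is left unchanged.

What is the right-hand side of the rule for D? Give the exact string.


Answer: DFF

Derivation:
Trying D → DFF:
  Step 0: DF
  Step 1: DFFF
  Step 2: DFFFFF
Matches the given result.


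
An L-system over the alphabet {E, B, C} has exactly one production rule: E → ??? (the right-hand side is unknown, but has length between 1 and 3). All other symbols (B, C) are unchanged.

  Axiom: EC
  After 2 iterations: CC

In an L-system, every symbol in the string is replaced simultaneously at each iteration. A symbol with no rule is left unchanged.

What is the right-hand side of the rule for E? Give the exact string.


Answer: C

Derivation:
Trying E → C:
  Step 0: EC
  Step 1: CC
  Step 2: CC
Matches the given result.


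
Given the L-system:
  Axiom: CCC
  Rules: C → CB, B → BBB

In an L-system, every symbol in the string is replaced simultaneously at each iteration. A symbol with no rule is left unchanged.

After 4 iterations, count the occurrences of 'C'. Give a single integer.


Answer: 3

Derivation:
Step 0: CCC  (3 'C')
Step 1: CBCBCB  (3 'C')
Step 2: CBBBBCBBBBCBBBB  (3 'C')
Step 3: CBBBBBBBBBBBBBCBBBBBBBBBBBBBCBBBBBBBBBBBBB  (3 'C')
Step 4: CBBBBBBBBBBBBBBBBBBBBBBBBBBBBBBBBBBBBBBBBCBBBBBBBBBBBBBBBBBBBBBBBBBBBBBBBBBBBBBBBBCBBBBBBBBBBBBBBBBBBBBBBBBBBBBBBBBBBBBBBBB  (3 'C')


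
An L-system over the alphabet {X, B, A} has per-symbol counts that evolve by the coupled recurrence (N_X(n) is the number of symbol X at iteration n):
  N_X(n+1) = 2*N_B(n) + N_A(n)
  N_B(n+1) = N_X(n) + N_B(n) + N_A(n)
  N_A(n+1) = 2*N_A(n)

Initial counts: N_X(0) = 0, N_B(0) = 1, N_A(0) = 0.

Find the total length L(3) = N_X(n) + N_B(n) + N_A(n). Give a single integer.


Answer: 11

Derivation:
Step 0: N_X=0, N_B=1, N_A=0, L=1
Step 1: N_X=2, N_B=1, N_A=0, L=3
Step 2: N_X=2, N_B=3, N_A=0, L=5
Step 3: N_X=6, N_B=5, N_A=0, L=11


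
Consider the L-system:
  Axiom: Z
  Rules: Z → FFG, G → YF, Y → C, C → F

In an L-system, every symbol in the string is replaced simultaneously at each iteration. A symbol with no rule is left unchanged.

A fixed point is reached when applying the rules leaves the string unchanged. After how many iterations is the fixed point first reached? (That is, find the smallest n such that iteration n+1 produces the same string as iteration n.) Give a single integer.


Step 0: Z
Step 1: FFG
Step 2: FFYF
Step 3: FFCF
Step 4: FFFF
Step 5: FFFF  (unchanged — fixed point at step 4)

Answer: 4


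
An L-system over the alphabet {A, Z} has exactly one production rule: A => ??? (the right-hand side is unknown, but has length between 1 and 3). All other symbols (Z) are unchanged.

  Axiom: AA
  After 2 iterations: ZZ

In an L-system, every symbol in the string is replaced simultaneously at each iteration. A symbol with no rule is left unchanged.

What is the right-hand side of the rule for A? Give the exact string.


Answer: Z

Derivation:
Trying A => Z:
  Step 0: AA
  Step 1: ZZ
  Step 2: ZZ
Matches the given result.


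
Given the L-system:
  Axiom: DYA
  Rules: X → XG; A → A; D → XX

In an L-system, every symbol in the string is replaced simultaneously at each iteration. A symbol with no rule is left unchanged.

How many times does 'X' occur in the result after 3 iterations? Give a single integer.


Step 0: DYA  (0 'X')
Step 1: XXYA  (2 'X')
Step 2: XGXGYA  (2 'X')
Step 3: XGGXGGYA  (2 'X')

Answer: 2


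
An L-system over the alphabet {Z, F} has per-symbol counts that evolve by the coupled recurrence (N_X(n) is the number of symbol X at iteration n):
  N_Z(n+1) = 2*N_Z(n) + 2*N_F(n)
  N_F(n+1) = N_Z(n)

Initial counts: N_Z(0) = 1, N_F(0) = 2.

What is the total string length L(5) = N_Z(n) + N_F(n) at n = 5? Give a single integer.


Step 0: N_Z=1, N_F=2, L=3
Step 1: N_Z=6, N_F=1, L=7
Step 2: N_Z=14, N_F=6, L=20
Step 3: N_Z=40, N_F=14, L=54
Step 4: N_Z=108, N_F=40, L=148
Step 5: N_Z=296, N_F=108, L=404

Answer: 404


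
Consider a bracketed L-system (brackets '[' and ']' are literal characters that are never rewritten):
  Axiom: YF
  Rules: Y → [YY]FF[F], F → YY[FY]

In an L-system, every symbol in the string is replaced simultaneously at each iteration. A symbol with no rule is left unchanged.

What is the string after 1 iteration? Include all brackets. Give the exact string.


Step 0: YF
Step 1: [YY]FF[F]YY[FY]

Answer: [YY]FF[F]YY[FY]


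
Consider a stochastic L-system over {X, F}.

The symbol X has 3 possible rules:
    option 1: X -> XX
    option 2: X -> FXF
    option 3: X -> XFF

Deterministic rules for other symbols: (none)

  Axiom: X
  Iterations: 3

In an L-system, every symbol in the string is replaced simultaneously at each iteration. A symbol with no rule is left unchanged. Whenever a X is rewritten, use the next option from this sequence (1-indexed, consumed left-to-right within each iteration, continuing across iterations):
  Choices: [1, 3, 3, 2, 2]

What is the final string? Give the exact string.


Step 0: X
Step 1: XX  (used choices [1])
Step 2: XFFXFF  (used choices [3, 3])
Step 3: FXFFFFXFFF  (used choices [2, 2])

Answer: FXFFFFXFFF


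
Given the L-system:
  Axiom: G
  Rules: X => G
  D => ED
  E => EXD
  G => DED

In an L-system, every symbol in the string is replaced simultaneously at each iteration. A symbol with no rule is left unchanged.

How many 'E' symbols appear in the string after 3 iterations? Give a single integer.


Step 0: G  (0 'E')
Step 1: DED  (1 'E')
Step 2: EDEXDED  (3 'E')
Step 3: EXDEDEXDGEDEXDED  (6 'E')

Answer: 6


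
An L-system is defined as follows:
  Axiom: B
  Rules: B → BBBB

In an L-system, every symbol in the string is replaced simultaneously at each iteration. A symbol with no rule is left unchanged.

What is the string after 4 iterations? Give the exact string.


Answer: BBBBBBBBBBBBBBBBBBBBBBBBBBBBBBBBBBBBBBBBBBBBBBBBBBBBBBBBBBBBBBBBBBBBBBBBBBBBBBBBBBBBBBBBBBBBBBBBBBBBBBBBBBBBBBBBBBBBBBBBBBBBBBBBBBBBBBBBBBBBBBBBBBBBBBBBBBBBBBBBBBBBBBBBBBBBBBBBBBBBBBBBBBBBBBBBBBBBBBBBBBBBBBBBBBBBBBBBBBBBBBBBBBBBBBBBBBBBBBBBBBBBBBBBBBBBBBBB

Derivation:
Step 0: B
Step 1: BBBB
Step 2: BBBBBBBBBBBBBBBB
Step 3: BBBBBBBBBBBBBBBBBBBBBBBBBBBBBBBBBBBBBBBBBBBBBBBBBBBBBBBBBBBBBBBB
Step 4: BBBBBBBBBBBBBBBBBBBBBBBBBBBBBBBBBBBBBBBBBBBBBBBBBBBBBBBBBBBBBBBBBBBBBBBBBBBBBBBBBBBBBBBBBBBBBBBBBBBBBBBBBBBBBBBBBBBBBBBBBBBBBBBBBBBBBBBBBBBBBBBBBBBBBBBBBBBBBBBBBBBBBBBBBBBBBBBBBBBBBBBBBBBBBBBBBBBBBBBBBBBBBBBBBBBBBBBBBBBBBBBBBBBBBBBBBBBBBBBBBBBBBBBBBBBBBBBB


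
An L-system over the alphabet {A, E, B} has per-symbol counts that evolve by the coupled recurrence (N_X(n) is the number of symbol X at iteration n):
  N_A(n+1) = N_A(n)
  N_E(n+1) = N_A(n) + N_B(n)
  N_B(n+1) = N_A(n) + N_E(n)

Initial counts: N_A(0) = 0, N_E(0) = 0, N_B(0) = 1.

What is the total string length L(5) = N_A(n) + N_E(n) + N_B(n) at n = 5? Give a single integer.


Answer: 1

Derivation:
Step 0: N_A=0, N_E=0, N_B=1, L=1
Step 1: N_A=0, N_E=1, N_B=0, L=1
Step 2: N_A=0, N_E=0, N_B=1, L=1
Step 3: N_A=0, N_E=1, N_B=0, L=1
Step 4: N_A=0, N_E=0, N_B=1, L=1
Step 5: N_A=0, N_E=1, N_B=0, L=1


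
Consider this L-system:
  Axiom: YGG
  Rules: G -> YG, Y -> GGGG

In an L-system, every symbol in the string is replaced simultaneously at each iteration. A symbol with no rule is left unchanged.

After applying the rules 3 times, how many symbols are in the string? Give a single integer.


Step 0: length = 3
Step 1: length = 8
Step 2: length = 20
Step 3: length = 52

Answer: 52


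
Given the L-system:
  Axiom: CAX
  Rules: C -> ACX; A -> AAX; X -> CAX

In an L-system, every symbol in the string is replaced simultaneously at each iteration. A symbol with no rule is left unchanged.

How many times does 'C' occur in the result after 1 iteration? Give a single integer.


Answer: 2

Derivation:
Step 0: CAX  (1 'C')
Step 1: ACXAAXCAX  (2 'C')


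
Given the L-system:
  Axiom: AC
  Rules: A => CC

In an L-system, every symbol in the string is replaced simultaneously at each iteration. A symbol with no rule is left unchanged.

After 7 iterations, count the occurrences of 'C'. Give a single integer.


Step 0: AC  (1 'C')
Step 1: CCC  (3 'C')
Step 2: CCC  (3 'C')
Step 3: CCC  (3 'C')
Step 4: CCC  (3 'C')
Step 5: CCC  (3 'C')
Step 6: CCC  (3 'C')
Step 7: CCC  (3 'C')

Answer: 3


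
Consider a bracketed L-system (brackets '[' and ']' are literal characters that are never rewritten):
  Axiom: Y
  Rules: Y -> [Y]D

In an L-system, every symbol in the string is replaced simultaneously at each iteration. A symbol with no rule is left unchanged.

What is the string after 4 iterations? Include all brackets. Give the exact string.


Step 0: Y
Step 1: [Y]D
Step 2: [[Y]D]D
Step 3: [[[Y]D]D]D
Step 4: [[[[Y]D]D]D]D

Answer: [[[[Y]D]D]D]D


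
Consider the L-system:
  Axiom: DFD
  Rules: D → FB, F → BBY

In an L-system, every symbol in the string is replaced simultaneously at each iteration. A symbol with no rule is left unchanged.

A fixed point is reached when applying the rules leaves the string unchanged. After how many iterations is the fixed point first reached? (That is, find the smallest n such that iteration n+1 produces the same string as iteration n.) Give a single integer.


Answer: 2

Derivation:
Step 0: DFD
Step 1: FBBBYFB
Step 2: BBYBBBYBBYB
Step 3: BBYBBBYBBYB  (unchanged — fixed point at step 2)


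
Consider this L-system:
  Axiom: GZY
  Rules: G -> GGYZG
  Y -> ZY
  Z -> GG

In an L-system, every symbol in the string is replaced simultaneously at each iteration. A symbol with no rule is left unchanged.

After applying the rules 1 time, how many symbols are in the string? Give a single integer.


Step 0: length = 3
Step 1: length = 9

Answer: 9


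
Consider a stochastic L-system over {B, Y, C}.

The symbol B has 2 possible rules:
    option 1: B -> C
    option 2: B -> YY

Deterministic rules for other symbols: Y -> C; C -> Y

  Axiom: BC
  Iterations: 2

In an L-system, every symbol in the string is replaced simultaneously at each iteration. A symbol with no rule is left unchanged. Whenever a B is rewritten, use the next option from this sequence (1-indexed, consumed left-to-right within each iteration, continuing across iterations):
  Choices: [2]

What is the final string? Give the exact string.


Answer: CCC

Derivation:
Step 0: BC
Step 1: YYY  (used choices [2])
Step 2: CCC  (used choices [])


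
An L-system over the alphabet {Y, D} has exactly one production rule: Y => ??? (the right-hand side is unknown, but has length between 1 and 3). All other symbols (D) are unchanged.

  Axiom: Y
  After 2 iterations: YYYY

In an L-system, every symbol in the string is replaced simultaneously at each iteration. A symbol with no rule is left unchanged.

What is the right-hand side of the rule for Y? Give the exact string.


Trying Y => YY:
  Step 0: Y
  Step 1: YY
  Step 2: YYYY
Matches the given result.

Answer: YY


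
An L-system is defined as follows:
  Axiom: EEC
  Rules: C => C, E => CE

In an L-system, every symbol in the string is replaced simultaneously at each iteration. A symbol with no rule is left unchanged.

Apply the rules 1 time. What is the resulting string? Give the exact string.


Step 0: EEC
Step 1: CECEC

Answer: CECEC


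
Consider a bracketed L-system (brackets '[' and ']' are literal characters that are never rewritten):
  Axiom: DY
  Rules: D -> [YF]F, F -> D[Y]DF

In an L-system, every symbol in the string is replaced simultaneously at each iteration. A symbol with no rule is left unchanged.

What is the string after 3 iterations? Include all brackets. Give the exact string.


Step 0: DY
Step 1: [YF]FY
Step 2: [YD[Y]DF]D[Y]DFY
Step 3: [Y[YF]F[Y][YF]FD[Y]DF][YF]F[Y][YF]FD[Y]DFY

Answer: [Y[YF]F[Y][YF]FD[Y]DF][YF]F[Y][YF]FD[Y]DFY


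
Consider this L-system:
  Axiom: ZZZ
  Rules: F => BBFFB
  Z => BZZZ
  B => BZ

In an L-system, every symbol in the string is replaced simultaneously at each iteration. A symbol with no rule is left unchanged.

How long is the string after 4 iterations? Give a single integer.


Answer: 492

Derivation:
Step 0: length = 3
Step 1: length = 12
Step 2: length = 42
Step 3: length = 144
Step 4: length = 492


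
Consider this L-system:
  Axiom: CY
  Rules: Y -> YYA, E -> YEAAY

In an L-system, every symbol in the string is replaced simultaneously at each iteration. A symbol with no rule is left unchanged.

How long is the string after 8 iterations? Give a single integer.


Step 0: length = 2
Step 1: length = 4
Step 2: length = 8
Step 3: length = 16
Step 4: length = 32
Step 5: length = 64
Step 6: length = 128
Step 7: length = 256
Step 8: length = 512

Answer: 512


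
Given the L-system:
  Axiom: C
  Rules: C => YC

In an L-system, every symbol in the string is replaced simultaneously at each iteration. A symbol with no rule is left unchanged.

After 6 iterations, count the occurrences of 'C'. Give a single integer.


Step 0: C  (1 'C')
Step 1: YC  (1 'C')
Step 2: YYC  (1 'C')
Step 3: YYYC  (1 'C')
Step 4: YYYYC  (1 'C')
Step 5: YYYYYC  (1 'C')
Step 6: YYYYYYC  (1 'C')

Answer: 1


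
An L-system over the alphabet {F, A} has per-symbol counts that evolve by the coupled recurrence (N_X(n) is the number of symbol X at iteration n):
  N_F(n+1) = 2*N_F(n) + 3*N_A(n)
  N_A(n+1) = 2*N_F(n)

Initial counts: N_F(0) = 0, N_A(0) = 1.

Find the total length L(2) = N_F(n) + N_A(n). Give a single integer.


Answer: 12

Derivation:
Step 0: N_F=0, N_A=1, L=1
Step 1: N_F=3, N_A=0, L=3
Step 2: N_F=6, N_A=6, L=12


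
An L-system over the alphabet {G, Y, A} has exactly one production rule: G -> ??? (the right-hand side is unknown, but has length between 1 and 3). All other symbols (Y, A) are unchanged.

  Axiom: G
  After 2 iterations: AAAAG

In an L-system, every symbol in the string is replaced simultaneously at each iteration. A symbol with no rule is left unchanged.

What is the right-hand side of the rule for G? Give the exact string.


Trying G -> AAG:
  Step 0: G
  Step 1: AAG
  Step 2: AAAAG
Matches the given result.

Answer: AAG


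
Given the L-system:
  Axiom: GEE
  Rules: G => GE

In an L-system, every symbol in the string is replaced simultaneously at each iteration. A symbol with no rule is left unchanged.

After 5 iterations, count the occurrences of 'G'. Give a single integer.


Step 0: GEE  (1 'G')
Step 1: GEEE  (1 'G')
Step 2: GEEEE  (1 'G')
Step 3: GEEEEE  (1 'G')
Step 4: GEEEEEE  (1 'G')
Step 5: GEEEEEEE  (1 'G')

Answer: 1


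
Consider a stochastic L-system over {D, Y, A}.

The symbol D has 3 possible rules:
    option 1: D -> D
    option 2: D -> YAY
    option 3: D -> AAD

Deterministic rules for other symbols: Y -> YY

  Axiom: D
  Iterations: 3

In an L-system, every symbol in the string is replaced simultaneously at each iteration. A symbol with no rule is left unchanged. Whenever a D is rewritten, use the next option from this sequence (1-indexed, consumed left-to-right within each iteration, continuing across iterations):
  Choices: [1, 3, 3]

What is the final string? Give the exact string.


Step 0: D
Step 1: D  (used choices [1])
Step 2: AAD  (used choices [3])
Step 3: AAAAD  (used choices [3])

Answer: AAAAD


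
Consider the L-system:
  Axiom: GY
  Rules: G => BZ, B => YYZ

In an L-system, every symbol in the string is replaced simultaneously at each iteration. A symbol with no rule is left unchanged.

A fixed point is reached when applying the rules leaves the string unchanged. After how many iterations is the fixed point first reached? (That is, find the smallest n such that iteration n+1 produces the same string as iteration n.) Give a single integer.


Step 0: GY
Step 1: BZY
Step 2: YYZZY
Step 3: YYZZY  (unchanged — fixed point at step 2)

Answer: 2


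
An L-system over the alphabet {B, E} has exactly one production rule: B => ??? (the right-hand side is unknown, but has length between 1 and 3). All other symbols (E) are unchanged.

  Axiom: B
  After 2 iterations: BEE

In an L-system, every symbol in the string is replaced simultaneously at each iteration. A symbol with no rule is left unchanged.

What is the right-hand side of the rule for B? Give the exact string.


Trying B => BE:
  Step 0: B
  Step 1: BE
  Step 2: BEE
Matches the given result.

Answer: BE


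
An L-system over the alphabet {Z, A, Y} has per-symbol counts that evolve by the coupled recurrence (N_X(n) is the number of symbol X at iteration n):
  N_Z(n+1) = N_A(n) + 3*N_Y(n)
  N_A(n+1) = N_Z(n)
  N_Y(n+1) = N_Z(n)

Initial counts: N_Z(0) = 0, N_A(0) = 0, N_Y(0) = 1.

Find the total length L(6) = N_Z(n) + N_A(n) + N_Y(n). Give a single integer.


Answer: 96

Derivation:
Step 0: N_Z=0, N_A=0, N_Y=1, L=1
Step 1: N_Z=3, N_A=0, N_Y=0, L=3
Step 2: N_Z=0, N_A=3, N_Y=3, L=6
Step 3: N_Z=12, N_A=0, N_Y=0, L=12
Step 4: N_Z=0, N_A=12, N_Y=12, L=24
Step 5: N_Z=48, N_A=0, N_Y=0, L=48
Step 6: N_Z=0, N_A=48, N_Y=48, L=96


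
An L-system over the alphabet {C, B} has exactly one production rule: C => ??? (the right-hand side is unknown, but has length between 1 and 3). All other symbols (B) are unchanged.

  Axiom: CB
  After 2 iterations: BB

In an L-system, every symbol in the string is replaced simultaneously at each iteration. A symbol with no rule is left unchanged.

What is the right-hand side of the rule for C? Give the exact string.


Trying C => B:
  Step 0: CB
  Step 1: BB
  Step 2: BB
Matches the given result.

Answer: B


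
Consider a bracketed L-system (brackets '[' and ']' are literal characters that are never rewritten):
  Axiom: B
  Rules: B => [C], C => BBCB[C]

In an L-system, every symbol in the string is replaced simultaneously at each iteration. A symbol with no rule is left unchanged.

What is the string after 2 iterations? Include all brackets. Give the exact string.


Answer: [BBCB[C]]

Derivation:
Step 0: B
Step 1: [C]
Step 2: [BBCB[C]]


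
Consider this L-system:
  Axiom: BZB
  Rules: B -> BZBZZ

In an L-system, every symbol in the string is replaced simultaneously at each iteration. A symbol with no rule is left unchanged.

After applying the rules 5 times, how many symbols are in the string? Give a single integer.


Answer: 251

Derivation:
Step 0: length = 3
Step 1: length = 11
Step 2: length = 27
Step 3: length = 59
Step 4: length = 123
Step 5: length = 251


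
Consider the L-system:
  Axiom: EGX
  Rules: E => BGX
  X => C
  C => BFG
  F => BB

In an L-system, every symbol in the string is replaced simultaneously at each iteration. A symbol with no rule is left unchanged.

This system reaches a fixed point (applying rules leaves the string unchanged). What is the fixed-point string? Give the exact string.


Step 0: EGX
Step 1: BGXGC
Step 2: BGCGBFG
Step 3: BGBFGGBBBG
Step 4: BGBBBGGBBBG
Step 5: BGBBBGGBBBG  (unchanged — fixed point at step 4)

Answer: BGBBBGGBBBG


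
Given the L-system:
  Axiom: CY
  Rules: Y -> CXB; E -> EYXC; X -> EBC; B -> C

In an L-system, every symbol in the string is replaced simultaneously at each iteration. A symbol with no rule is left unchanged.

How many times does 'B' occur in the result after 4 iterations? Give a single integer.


Answer: 2

Derivation:
Step 0: CY  (0 'B')
Step 1: CCXB  (1 'B')
Step 2: CCEBCC  (1 'B')
Step 3: CCEYXCCCC  (0 'B')
Step 4: CCEYXCCXBEBCCCCC  (2 'B')


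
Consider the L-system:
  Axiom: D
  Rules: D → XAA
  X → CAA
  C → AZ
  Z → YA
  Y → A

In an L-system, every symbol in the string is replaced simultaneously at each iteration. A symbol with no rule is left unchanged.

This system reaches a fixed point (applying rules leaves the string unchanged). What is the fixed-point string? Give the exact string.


Answer: AAAAAAA

Derivation:
Step 0: D
Step 1: XAA
Step 2: CAAAA
Step 3: AZAAAA
Step 4: AYAAAAA
Step 5: AAAAAAA
Step 6: AAAAAAA  (unchanged — fixed point at step 5)


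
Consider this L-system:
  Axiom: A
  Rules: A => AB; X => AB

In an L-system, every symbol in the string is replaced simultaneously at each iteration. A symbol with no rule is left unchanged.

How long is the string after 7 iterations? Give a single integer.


Step 0: length = 1
Step 1: length = 2
Step 2: length = 3
Step 3: length = 4
Step 4: length = 5
Step 5: length = 6
Step 6: length = 7
Step 7: length = 8

Answer: 8


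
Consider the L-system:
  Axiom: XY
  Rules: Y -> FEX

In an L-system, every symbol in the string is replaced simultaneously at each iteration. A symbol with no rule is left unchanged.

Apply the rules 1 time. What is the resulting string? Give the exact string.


Answer: XFEX

Derivation:
Step 0: XY
Step 1: XFEX


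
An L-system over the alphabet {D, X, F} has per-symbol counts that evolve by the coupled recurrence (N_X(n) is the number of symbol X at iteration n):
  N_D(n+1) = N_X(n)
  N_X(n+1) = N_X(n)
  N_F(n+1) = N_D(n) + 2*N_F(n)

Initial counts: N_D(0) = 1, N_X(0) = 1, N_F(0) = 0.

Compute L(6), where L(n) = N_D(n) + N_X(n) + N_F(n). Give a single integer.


Step 0: N_D=1, N_X=1, N_F=0, L=2
Step 1: N_D=1, N_X=1, N_F=1, L=3
Step 2: N_D=1, N_X=1, N_F=3, L=5
Step 3: N_D=1, N_X=1, N_F=7, L=9
Step 4: N_D=1, N_X=1, N_F=15, L=17
Step 5: N_D=1, N_X=1, N_F=31, L=33
Step 6: N_D=1, N_X=1, N_F=63, L=65

Answer: 65


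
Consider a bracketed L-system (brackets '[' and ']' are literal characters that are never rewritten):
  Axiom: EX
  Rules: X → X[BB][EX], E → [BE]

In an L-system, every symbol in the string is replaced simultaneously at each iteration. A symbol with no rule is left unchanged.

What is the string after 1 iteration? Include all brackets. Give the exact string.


Step 0: EX
Step 1: [BE]X[BB][EX]

Answer: [BE]X[BB][EX]


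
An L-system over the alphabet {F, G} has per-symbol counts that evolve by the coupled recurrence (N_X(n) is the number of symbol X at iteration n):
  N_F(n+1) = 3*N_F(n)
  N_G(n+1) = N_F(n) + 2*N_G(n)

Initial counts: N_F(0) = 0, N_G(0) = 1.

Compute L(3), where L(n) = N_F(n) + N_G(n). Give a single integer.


Answer: 8

Derivation:
Step 0: N_F=0, N_G=1, L=1
Step 1: N_F=0, N_G=2, L=2
Step 2: N_F=0, N_G=4, L=4
Step 3: N_F=0, N_G=8, L=8


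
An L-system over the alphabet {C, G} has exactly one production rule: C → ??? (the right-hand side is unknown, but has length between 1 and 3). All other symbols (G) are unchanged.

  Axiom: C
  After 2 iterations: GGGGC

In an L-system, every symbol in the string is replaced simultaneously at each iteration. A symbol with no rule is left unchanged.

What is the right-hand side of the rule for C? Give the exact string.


Trying C → GGC:
  Step 0: C
  Step 1: GGC
  Step 2: GGGGC
Matches the given result.

Answer: GGC


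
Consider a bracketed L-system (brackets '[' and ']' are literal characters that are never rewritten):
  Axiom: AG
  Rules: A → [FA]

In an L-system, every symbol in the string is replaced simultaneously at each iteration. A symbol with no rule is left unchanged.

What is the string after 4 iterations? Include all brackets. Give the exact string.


Answer: [F[F[F[FA]]]]G

Derivation:
Step 0: AG
Step 1: [FA]G
Step 2: [F[FA]]G
Step 3: [F[F[FA]]]G
Step 4: [F[F[F[FA]]]]G


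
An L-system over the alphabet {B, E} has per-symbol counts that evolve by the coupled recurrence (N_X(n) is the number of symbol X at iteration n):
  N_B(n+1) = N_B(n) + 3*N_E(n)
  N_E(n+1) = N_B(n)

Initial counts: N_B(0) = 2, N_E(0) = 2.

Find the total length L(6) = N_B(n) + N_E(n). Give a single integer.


Answer: 628

Derivation:
Step 0: N_B=2, N_E=2, L=4
Step 1: N_B=8, N_E=2, L=10
Step 2: N_B=14, N_E=8, L=22
Step 3: N_B=38, N_E=14, L=52
Step 4: N_B=80, N_E=38, L=118
Step 5: N_B=194, N_E=80, L=274
Step 6: N_B=434, N_E=194, L=628


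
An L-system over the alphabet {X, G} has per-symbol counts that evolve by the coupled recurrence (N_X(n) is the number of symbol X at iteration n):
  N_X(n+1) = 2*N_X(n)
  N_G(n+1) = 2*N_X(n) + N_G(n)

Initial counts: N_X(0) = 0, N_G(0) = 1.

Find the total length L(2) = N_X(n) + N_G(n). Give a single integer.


Answer: 1

Derivation:
Step 0: N_X=0, N_G=1, L=1
Step 1: N_X=0, N_G=1, L=1
Step 2: N_X=0, N_G=1, L=1


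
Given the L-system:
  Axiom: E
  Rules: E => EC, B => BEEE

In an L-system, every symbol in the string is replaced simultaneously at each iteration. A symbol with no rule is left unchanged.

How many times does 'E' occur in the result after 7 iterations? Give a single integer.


Answer: 1

Derivation:
Step 0: E  (1 'E')
Step 1: EC  (1 'E')
Step 2: ECC  (1 'E')
Step 3: ECCC  (1 'E')
Step 4: ECCCC  (1 'E')
Step 5: ECCCCC  (1 'E')
Step 6: ECCCCCC  (1 'E')
Step 7: ECCCCCCC  (1 'E')


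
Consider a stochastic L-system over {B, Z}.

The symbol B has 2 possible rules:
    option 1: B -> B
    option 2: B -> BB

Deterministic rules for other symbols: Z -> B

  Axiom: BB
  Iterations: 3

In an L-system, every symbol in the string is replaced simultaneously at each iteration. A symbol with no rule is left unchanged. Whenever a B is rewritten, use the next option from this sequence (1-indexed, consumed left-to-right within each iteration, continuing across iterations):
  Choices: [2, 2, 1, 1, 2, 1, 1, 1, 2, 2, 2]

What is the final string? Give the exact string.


Answer: BBBBBBBB

Derivation:
Step 0: BB
Step 1: BBBB  (used choices [2, 2])
Step 2: BBBBB  (used choices [1, 1, 2, 1])
Step 3: BBBBBBBB  (used choices [1, 1, 2, 2, 2])


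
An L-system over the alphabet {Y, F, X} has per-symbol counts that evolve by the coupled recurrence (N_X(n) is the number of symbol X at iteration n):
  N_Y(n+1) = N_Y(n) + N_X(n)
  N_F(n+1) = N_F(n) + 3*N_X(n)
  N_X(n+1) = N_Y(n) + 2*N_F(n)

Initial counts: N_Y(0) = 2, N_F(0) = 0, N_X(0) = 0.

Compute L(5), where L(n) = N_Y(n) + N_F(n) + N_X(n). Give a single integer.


Answer: 344

Derivation:
Step 0: N_Y=2, N_F=0, N_X=0, L=2
Step 1: N_Y=2, N_F=0, N_X=2, L=4
Step 2: N_Y=4, N_F=6, N_X=2, L=12
Step 3: N_Y=6, N_F=12, N_X=16, L=34
Step 4: N_Y=22, N_F=60, N_X=30, L=112
Step 5: N_Y=52, N_F=150, N_X=142, L=344


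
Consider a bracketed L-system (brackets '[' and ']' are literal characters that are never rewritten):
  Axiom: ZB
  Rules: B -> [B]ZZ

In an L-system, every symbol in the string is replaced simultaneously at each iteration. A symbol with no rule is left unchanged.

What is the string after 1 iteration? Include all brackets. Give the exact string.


Answer: Z[B]ZZ

Derivation:
Step 0: ZB
Step 1: Z[B]ZZ


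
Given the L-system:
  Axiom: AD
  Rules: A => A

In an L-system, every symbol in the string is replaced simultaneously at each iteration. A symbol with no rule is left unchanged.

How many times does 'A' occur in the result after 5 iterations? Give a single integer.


Step 0: AD  (1 'A')
Step 1: AD  (1 'A')
Step 2: AD  (1 'A')
Step 3: AD  (1 'A')
Step 4: AD  (1 'A')
Step 5: AD  (1 'A')

Answer: 1


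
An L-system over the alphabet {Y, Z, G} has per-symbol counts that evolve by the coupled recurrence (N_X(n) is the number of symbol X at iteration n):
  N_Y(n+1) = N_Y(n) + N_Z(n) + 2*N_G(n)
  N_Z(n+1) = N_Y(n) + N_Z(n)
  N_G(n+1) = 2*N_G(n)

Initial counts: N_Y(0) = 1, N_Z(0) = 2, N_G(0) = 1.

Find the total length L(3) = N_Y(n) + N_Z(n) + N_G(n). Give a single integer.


Step 0: N_Y=1, N_Z=2, N_G=1, L=4
Step 1: N_Y=5, N_Z=3, N_G=2, L=10
Step 2: N_Y=12, N_Z=8, N_G=4, L=24
Step 3: N_Y=28, N_Z=20, N_G=8, L=56

Answer: 56
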